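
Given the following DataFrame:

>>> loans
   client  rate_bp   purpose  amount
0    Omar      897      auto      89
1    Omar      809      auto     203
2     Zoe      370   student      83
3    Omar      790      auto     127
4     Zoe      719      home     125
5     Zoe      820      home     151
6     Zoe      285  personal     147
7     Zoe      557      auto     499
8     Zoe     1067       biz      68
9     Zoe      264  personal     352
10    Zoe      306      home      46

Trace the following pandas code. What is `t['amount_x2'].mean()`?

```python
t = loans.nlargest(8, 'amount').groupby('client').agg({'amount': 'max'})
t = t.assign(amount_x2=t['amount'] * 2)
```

take 8 rows with largest amount:
  client  rate_bp   purpose  amount
7    Zoe      557      auto     499
9    Zoe      264  personal     352
1   Omar      809      auto     203
5    Zoe      820      home     151
6    Zoe      285  personal     147
3   Omar      790      auto     127
4    Zoe      719      home     125
0   Omar      897      auto      89
group by client, max of amount:
        amount
client        
Omar       203
Zoe        499
add column amount_x2 = t['amount'] * 2:
        amount  amount_x2
client                   
Omar       203        406
Zoe        499        998
Then the mean of column 'amount_x2': 702.0

702.0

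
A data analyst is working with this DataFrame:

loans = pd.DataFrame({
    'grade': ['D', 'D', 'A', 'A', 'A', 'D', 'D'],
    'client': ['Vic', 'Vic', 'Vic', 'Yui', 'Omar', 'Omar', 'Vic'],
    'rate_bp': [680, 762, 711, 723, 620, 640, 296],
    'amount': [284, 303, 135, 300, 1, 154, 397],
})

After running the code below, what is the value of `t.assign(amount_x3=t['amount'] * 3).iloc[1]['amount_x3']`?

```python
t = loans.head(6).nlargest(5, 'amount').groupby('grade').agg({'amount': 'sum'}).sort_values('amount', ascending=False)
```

take first 6 rows:
  grade client  rate_bp  amount
0     D    Vic      680     284
1     D    Vic      762     303
2     A    Vic      711     135
3     A    Yui      723     300
4     A   Omar      620       1
5     D   Omar      640     154
take 5 rows with largest amount:
  grade client  rate_bp  amount
1     D    Vic      762     303
3     A    Yui      723     300
0     D    Vic      680     284
5     D   Omar      640     154
2     A    Vic      711     135
group by grade, sum of amount:
       amount
grade        
A         435
D         741
sort by amount descending:
       amount
grade        
D         741
A         435
add column amount_x3 = t['amount'] * 3:
       amount  amount_x3
grade                   
D         741       2223
A         435       1305
value at position 1, column 'amount_x3' → 1305

1305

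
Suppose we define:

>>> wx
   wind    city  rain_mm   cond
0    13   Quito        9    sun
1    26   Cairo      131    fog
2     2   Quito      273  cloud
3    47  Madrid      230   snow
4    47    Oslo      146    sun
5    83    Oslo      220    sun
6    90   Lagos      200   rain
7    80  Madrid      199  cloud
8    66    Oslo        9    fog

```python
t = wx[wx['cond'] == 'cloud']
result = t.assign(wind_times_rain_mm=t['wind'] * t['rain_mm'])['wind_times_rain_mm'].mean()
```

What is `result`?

8233.0

filter rows where cond == 'cloud':
   wind    city  rain_mm   cond
2     2   Quito      273  cloud
7    80  Madrid      199  cloud
add column wind_times_rain_mm = t['wind'] * t['rain_mm']:
   wind    city  rain_mm   cond  wind_times_rain_mm
2     2   Quito      273  cloud                 546
7    80  Madrid      199  cloud               15920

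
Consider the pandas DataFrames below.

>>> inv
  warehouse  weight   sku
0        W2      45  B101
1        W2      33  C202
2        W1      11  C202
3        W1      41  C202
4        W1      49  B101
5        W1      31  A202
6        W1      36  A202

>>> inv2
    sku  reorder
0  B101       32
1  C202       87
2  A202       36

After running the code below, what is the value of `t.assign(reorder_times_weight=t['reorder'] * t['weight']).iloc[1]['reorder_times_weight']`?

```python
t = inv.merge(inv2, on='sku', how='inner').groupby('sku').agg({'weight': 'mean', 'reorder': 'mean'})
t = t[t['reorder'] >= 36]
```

merge on 'sku' (how='inner') → 7 rows:
  warehouse  weight   sku  reorder
0        W2      45  B101       32
1        W2      33  C202       87
2        W1      11  C202       87
3        W1      41  C202       87
4        W1      49  B101       32
5        W1      31  A202       36
6        W1      36  A202       36
group by sku: mean(weight), mean(reorder):
         weight  reorder
sku                     
A202  33.500000     36.0
B101  47.000000     32.0
C202  28.333333     87.0
filter rows where reorder >= 36:
         weight  reorder
sku                     
A202  33.500000     36.0
C202  28.333333     87.0
add column reorder_times_weight = t['reorder'] * t['weight']:
         weight  reorder  reorder_times_weight
sku                                           
A202  33.500000     36.0                1206.0
C202  28.333333     87.0                2465.0
So iloc[1]['reorder_times_weight'] = 2465.0.

2465.0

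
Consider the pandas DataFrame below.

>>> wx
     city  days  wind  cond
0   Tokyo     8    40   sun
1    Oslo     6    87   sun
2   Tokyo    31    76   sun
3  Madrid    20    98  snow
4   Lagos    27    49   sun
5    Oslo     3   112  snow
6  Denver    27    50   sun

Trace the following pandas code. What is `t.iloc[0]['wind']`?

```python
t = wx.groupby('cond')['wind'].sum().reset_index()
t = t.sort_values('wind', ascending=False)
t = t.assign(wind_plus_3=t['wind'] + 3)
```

group by cond, sum of wind:
cond
snow    210
sun     302
Name: wind, dtype: int64
reset_index():
   cond  wind
0  snow   210
1   sun   302
sort by wind descending:
   cond  wind
1   sun   302
0  snow   210
add column wind_plus_3 = t['wind'] + 3:
   cond  wind  wind_plus_3
1   sun   302          305
0  snow   210          213
Reading off the value at position 0, column 'wind', we get 302.

302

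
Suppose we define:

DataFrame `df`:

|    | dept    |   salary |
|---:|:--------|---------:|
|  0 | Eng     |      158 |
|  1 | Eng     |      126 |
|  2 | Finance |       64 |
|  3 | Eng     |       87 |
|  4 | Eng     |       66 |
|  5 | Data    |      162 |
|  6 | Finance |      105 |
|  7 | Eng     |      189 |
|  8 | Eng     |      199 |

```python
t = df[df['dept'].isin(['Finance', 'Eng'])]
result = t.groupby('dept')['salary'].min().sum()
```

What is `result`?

130

filter rows where dept in ['Finance', 'Eng']:
      dept  salary
0      Eng     158
1      Eng     126
2  Finance      64
3      Eng      87
4      Eng      66
6  Finance     105
7      Eng     189
8      Eng     199
group by dept, min of salary:
dept
Eng        66
Finance    64
Name: salary, dtype: int64
Taking the sum of the resulting series gives 130.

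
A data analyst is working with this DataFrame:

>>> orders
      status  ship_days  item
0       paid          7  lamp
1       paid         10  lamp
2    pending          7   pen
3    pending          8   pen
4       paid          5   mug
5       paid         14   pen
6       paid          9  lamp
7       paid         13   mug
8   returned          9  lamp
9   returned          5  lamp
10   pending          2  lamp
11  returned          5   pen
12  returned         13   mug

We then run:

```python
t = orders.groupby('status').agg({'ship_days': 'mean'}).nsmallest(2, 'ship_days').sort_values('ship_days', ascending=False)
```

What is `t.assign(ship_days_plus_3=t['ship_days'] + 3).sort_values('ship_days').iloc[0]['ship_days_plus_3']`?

8.66666666667

group by status, mean of ship_days:
          ship_days
status             
paid       9.666667
pending    5.666667
returned   8.000000
take 2 rows with smallest ship_days:
          ship_days
status             
pending    5.666667
returned   8.000000
sort by ship_days descending:
          ship_days
status             
returned   8.000000
pending    5.666667
add column ship_days_plus_3 = t['ship_days'] + 3:
          ship_days  ship_days_plus_3
status                               
returned   8.000000         11.000000
pending    5.666667          8.666667
sort by ship_days:
          ship_days  ship_days_plus_3
status                               
pending    5.666667          8.666667
returned   8.000000         11.000000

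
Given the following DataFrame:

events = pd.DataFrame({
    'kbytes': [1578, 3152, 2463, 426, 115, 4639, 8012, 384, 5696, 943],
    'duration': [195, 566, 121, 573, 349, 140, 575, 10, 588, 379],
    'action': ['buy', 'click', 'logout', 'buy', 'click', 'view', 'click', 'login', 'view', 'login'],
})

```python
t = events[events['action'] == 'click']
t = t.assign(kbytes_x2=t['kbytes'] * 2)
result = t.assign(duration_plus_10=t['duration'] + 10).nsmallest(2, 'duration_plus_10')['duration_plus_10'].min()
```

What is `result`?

359

filter rows where action == 'click':
   kbytes  duration action
1    3152       566  click
4     115       349  click
6    8012       575  click
add column kbytes_x2 = t['kbytes'] * 2:
   kbytes  duration action  kbytes_x2
1    3152       566  click       6304
4     115       349  click        230
6    8012       575  click      16024
add column duration_plus_10 = t['duration'] + 10:
   kbytes  duration action  kbytes_x2  duration_plus_10
1    3152       566  click       6304               576
4     115       349  click        230               359
6    8012       575  click      16024               585
take 2 rows with smallest duration_plus_10:
   kbytes  duration action  kbytes_x2  duration_plus_10
4     115       349  click        230               359
1    3152       566  click       6304               576
Hence 359.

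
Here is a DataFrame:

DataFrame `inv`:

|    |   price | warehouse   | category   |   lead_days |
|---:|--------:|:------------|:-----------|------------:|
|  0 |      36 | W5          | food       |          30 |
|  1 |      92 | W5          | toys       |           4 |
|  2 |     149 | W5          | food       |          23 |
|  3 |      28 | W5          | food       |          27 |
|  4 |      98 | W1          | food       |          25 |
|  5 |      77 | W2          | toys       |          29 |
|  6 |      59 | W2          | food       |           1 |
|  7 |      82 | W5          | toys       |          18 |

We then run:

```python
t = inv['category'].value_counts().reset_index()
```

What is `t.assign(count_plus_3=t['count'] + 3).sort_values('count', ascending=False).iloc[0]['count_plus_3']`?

8

value_counts of category:
category
food    5
toys    3
Name: count, dtype: int64
reset_index():
  category  count
0     food      5
1     toys      3
add column count_plus_3 = t['count'] + 3:
  category  count  count_plus_3
0     food      5             8
1     toys      3             6
sort by count descending:
  category  count  count_plus_3
0     food      5             8
1     toys      3             6
value at position 0, column 'count_plus_3' → 8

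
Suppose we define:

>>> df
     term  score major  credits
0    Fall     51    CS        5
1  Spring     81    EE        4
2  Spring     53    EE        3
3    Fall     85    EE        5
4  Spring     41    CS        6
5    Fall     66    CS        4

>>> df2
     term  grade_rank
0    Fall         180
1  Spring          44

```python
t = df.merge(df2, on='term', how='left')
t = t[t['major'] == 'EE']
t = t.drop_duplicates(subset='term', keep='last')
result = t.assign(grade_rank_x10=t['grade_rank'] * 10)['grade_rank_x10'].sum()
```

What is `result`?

merge on 'term' (how='left') → 6 rows:
     term  score major  credits  grade_rank
0    Fall     51    CS        5         180
1  Spring     81    EE        4          44
2  Spring     53    EE        3          44
3    Fall     85    EE        5         180
4  Spring     41    CS        6          44
5    Fall     66    CS        4         180
filter rows where major == 'EE':
     term  score major  credits  grade_rank
1  Spring     81    EE        4          44
2  Spring     53    EE        3          44
3    Fall     85    EE        5         180
drop duplicate term (keep=last):
     term  score major  credits  grade_rank
2  Spring     53    EE        3          44
3    Fall     85    EE        5         180
add column grade_rank_x10 = t['grade_rank'] * 10:
     term  score major  credits  grade_rank  grade_rank_x10
2  Spring     53    EE        3          44             440
3    Fall     85    EE        5         180            1800
sum of column 'grade_rank_x10' → 2240

2240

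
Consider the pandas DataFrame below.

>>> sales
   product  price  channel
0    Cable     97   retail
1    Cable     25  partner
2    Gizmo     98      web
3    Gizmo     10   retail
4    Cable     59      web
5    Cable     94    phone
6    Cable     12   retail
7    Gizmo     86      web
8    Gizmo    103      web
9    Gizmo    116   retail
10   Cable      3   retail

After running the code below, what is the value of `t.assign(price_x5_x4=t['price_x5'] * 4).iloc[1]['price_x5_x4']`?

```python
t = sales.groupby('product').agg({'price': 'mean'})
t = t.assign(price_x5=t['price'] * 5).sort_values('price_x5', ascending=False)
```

group by product, mean of price:
             price
product           
Cable    48.333333
Gizmo    82.600000
add column price_x5 = t['price'] * 5:
             price    price_x5
product                       
Cable    48.333333  241.666667
Gizmo    82.600000  413.000000
sort by price_x5 descending:
             price    price_x5
product                       
Gizmo    82.600000  413.000000
Cable    48.333333  241.666667
add column price_x5_x4 = t['price_x5'] * 4:
             price    price_x5  price_x5_x4
product                                    
Gizmo    82.600000  413.000000  1652.000000
Cable    48.333333  241.666667   966.666667
The value at position 1, column 'price_x5_x4' is 966.666666667.

966.666666667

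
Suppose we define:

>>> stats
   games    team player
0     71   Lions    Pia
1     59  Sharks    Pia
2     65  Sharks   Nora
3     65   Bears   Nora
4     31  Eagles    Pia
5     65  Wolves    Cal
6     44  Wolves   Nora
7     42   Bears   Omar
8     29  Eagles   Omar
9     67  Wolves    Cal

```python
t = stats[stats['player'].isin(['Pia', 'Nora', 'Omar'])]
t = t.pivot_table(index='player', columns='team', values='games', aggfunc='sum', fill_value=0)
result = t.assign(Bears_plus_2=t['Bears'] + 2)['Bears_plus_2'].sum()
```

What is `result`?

filter rows where player in ['Pia', 'Nora', 'Omar']:
   games    team player
0     71   Lions    Pia
1     59  Sharks    Pia
2     65  Sharks   Nora
3     65   Bears   Nora
4     31  Eagles    Pia
6     44  Wolves   Nora
7     42   Bears   Omar
8     29  Eagles   Omar
pivot: rows=player, cols=team, sum(games):
team    Bears  Eagles  Lions  Sharks  Wolves
player                                      
Nora       65       0      0      65      44
Omar       42      29      0       0       0
Pia         0      31     71      59       0
add column Bears_plus_2 = t['Bears'] + 2:
team    Bears  Eagles  Lions  Sharks  Wolves  Bears_plus_2
player                                                    
Nora       65       0      0      65      44            67
Omar       42      29      0       0       0            44
Pia         0      31     71      59       0             2
Taking the sum of column 'Bears_plus_2' gives 113.

113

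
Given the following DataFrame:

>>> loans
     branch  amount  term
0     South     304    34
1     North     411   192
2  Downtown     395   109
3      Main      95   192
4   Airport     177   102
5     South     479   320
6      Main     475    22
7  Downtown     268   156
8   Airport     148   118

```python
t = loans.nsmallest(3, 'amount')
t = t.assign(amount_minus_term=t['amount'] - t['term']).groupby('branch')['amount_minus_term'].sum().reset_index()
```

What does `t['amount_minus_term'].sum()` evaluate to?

8

take 3 rows with smallest amount:
    branch  amount  term
3     Main      95   192
8  Airport     148   118
4  Airport     177   102
add column amount_minus_term = t['amount'] - t['term']:
    branch  amount  term  amount_minus_term
3     Main      95   192                -97
8  Airport     148   118                 30
4  Airport     177   102                 75
group by branch, sum of amount_minus_term:
branch
Airport    105
Main       -97
Name: amount_minus_term, dtype: int64
reset_index():
    branch  amount_minus_term
0  Airport                105
1     Main                -97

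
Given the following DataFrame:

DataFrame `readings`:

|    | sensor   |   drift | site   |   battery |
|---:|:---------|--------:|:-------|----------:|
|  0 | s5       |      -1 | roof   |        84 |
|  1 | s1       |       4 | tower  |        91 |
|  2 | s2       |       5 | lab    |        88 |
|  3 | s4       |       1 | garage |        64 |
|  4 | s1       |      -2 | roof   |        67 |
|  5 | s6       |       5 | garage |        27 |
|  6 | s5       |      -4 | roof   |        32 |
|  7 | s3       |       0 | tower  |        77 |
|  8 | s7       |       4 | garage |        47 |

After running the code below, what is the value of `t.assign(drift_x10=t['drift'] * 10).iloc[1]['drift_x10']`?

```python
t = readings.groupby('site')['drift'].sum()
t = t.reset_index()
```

50

group by site, sum of drift:
site
garage    10
lab        5
roof      -7
tower      4
Name: drift, dtype: int64
reset_index():
     site  drift
0  garage     10
1     lab      5
2    roof     -7
3   tower      4
add column drift_x10 = t['drift'] * 10:
     site  drift  drift_x10
0  garage     10        100
1     lab      5         50
2    roof     -7        -70
3   tower      4         40
value at position 1, column 'drift_x10' → 50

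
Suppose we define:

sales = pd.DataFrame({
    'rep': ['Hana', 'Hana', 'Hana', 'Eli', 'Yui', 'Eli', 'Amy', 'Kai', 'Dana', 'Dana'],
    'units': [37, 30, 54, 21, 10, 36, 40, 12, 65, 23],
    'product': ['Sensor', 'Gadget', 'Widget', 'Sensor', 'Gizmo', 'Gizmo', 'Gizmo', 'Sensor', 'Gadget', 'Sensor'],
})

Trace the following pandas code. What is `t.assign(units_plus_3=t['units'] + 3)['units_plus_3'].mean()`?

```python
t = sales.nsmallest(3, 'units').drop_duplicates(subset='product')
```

14.0

take 3 rows with smallest units:
   rep  units product
4  Yui     10   Gizmo
7  Kai     12  Sensor
3  Eli     21  Sensor
drop duplicate product (keep=first):
   rep  units product
4  Yui     10   Gizmo
7  Kai     12  Sensor
add column units_plus_3 = t['units'] + 3:
   rep  units product  units_plus_3
4  Yui     10   Gizmo            13
7  Kai     12  Sensor            15
So mean() = 14.0.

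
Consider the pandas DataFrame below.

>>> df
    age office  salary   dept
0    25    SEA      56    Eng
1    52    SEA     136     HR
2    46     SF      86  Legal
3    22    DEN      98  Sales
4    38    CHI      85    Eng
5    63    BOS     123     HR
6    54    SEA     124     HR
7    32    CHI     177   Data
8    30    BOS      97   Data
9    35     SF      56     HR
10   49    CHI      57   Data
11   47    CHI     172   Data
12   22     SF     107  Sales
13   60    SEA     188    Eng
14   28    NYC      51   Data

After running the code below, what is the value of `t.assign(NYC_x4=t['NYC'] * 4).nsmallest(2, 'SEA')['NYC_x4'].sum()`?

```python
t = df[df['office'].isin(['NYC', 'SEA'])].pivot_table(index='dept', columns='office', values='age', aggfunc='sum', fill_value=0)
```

filter rows where office in ['NYC', 'SEA']:
    age office  salary  dept
0    25    SEA      56   Eng
1    52    SEA     136    HR
6    54    SEA     124    HR
13   60    SEA     188   Eng
14   28    NYC      51  Data
pivot: rows=dept, cols=office, sum(age):
office  NYC  SEA
dept            
Data     28    0
Eng       0   85
HR        0  106
add column NYC_x4 = t['NYC'] * 4:
office  NYC  SEA  NYC_x4
dept                    
Data     28    0     112
Eng       0   85       0
HR        0  106       0
take 2 rows with smallest SEA:
office  NYC  SEA  NYC_x4
dept                    
Data     28    0     112
Eng       0   85       0
Taking the sum of column 'NYC_x4' gives 112.

112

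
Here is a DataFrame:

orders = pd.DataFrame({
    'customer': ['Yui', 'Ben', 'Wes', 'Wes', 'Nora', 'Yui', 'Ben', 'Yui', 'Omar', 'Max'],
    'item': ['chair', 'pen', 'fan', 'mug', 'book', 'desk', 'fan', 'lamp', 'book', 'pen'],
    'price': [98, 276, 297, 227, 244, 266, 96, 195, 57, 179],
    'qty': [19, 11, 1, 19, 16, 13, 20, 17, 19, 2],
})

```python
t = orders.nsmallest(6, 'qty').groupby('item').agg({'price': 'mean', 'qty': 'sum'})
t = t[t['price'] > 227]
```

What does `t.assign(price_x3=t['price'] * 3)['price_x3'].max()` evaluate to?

take 6 rows with smallest qty:
  customer  item  price  qty
2      Wes   fan    297    1
9      Max   pen    179    2
1      Ben   pen    276   11
5      Yui  desk    266   13
4     Nora  book    244   16
7      Yui  lamp    195   17
group by item: mean(price), sum(qty):
      price  qty
item            
book  244.0   16
desk  266.0   13
fan   297.0    1
lamp  195.0   17
pen   227.5   13
filter rows where price > 227:
      price  qty
item            
book  244.0   16
desk  266.0   13
fan   297.0    1
pen   227.5   13
add column price_x3 = t['price'] * 3:
      price  qty  price_x3
item                      
book  244.0   16     732.0
desk  266.0   13     798.0
fan   297.0    1     891.0
pen   227.5   13     682.5
Hence 891.0.

891.0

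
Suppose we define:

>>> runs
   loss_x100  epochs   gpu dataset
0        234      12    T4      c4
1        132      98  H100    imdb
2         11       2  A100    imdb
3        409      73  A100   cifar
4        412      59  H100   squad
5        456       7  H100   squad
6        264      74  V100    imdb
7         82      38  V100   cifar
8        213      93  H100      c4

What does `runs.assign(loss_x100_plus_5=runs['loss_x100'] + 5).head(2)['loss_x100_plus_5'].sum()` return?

376

add column loss_x100_plus_5 = runs['loss_x100'] + 5:
   loss_x100  epochs   gpu dataset  loss_x100_plus_5
0        234      12    T4      c4               239
1        132      98  H100    imdb               137
2         11       2  A100    imdb                16
3        409      73  A100   cifar               414
4        412      59  H100   squad               417
5        456       7  H100   squad               461
6        264      74  V100    imdb               269
7         82      38  V100   cifar                87
8        213      93  H100      c4               218
take first 2 rows:
   loss_x100  epochs   gpu dataset  loss_x100_plus_5
0        234      12    T4      c4               239
1        132      98  H100    imdb               137
Then the sum of column 'loss_x100_plus_5': 376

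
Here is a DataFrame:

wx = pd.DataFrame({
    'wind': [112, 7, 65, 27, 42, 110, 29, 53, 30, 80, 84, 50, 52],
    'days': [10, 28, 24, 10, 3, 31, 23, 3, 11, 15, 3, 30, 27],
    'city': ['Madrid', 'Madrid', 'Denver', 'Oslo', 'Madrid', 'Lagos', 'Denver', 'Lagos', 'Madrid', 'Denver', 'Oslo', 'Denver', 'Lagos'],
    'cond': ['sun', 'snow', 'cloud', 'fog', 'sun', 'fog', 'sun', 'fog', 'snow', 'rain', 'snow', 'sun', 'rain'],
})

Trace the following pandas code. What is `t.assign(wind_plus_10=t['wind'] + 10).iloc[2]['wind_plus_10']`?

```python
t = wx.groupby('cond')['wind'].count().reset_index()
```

group by cond, count of wind:
cond
cloud    1
fog      3
rain     2
snow     3
sun      4
Name: wind, dtype: int64
reset_index():
    cond  wind
0  cloud     1
1    fog     3
2   rain     2
3   snow     3
4    sun     4
add column wind_plus_10 = t['wind'] + 10:
    cond  wind  wind_plus_10
0  cloud     1            11
1    fog     3            13
2   rain     2            12
3   snow     3            13
4    sun     4            14

12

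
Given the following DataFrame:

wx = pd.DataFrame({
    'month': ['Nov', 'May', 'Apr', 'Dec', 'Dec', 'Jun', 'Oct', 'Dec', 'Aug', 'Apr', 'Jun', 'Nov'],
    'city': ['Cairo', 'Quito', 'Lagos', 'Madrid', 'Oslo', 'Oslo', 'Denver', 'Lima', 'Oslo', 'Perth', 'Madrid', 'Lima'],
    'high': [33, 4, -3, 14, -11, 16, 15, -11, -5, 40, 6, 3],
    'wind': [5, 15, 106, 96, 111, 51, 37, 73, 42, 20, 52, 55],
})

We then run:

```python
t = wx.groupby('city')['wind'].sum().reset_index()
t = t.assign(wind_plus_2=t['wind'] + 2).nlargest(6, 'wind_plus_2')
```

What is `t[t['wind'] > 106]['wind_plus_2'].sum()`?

group by city, sum of wind:
city
Cairo       5
Denver     37
Lagos     106
Lima      128
Madrid    148
Oslo      204
Perth      20
Quito      15
Name: wind, dtype: int64
reset_index():
     city  wind
0   Cairo     5
1  Denver    37
2   Lagos   106
3    Lima   128
4  Madrid   148
5    Oslo   204
6   Perth    20
7   Quito    15
add column wind_plus_2 = t['wind'] + 2:
     city  wind  wind_plus_2
0   Cairo     5            7
1  Denver    37           39
2   Lagos   106          108
3    Lima   128          130
4  Madrid   148          150
5    Oslo   204          206
6   Perth    20           22
7   Quito    15           17
take 6 rows with largest wind_plus_2:
     city  wind  wind_plus_2
5    Oslo   204          206
4  Madrid   148          150
3    Lima   128          130
2   Lagos   106          108
1  Denver    37           39
6   Perth    20           22
filter rows where wind > 106:
     city  wind  wind_plus_2
5    Oslo   204          206
4  Madrid   148          150
3    Lima   128          130
Reading off the sum of column 'wind_plus_2', we get 486.

486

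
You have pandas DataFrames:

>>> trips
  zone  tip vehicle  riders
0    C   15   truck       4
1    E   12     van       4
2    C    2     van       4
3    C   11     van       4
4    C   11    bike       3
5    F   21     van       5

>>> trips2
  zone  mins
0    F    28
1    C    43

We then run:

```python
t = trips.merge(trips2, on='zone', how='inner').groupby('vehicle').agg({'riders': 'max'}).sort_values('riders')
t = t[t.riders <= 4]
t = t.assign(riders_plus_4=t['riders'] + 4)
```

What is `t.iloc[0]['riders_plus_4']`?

merge on 'zone' (how='inner') → 5 rows:
  zone  tip vehicle  riders  mins
0    C   15   truck       4    43
1    C    2     van       4    43
2    C   11     van       4    43
3    C   11    bike       3    43
4    F   21     van       5    28
group by vehicle, max of riders:
         riders
vehicle        
bike          3
truck         4
van           5
sort by riders:
         riders
vehicle        
bike          3
truck         4
van           5
filter rows where riders <= 4:
         riders
vehicle        
bike          3
truck         4
add column riders_plus_4 = t['riders'] + 4:
         riders  riders_plus_4
vehicle                       
bike          3              7
truck         4              8
Finally, value at position 0, column 'riders_plus_4' = 7.

7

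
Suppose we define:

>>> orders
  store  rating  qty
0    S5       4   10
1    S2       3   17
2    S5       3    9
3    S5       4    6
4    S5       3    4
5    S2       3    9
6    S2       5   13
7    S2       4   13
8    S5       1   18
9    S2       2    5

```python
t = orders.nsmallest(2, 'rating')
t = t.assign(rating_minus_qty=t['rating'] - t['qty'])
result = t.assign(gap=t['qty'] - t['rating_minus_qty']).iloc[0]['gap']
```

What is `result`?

35

take 2 rows with smallest rating:
  store  rating  qty
8    S5       1   18
9    S2       2    5
add column rating_minus_qty = t['rating'] - t['qty']:
  store  rating  qty  rating_minus_qty
8    S5       1   18               -17
9    S2       2    5                -3
add column gap = t['qty'] - t['rating_minus_qty']:
  store  rating  qty  rating_minus_qty  gap
8    S5       1   18               -17   35
9    S2       2    5                -3    8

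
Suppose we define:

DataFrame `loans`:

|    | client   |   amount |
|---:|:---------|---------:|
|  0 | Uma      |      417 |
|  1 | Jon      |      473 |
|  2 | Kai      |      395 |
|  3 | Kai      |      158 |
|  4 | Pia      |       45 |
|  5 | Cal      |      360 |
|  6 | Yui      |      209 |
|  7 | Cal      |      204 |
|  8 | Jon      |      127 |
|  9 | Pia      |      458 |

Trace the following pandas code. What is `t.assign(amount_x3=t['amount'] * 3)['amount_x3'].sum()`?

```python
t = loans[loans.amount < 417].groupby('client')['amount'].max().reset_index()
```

3408

filter rows where amount < 417:
  client  amount
2    Kai     395
3    Kai     158
4    Pia      45
5    Cal     360
6    Yui     209
7    Cal     204
8    Jon     127
group by client, max of amount:
client
Cal    360
Jon    127
Kai    395
Pia     45
Yui    209
Name: amount, dtype: int64
reset_index():
  client  amount
0    Cal     360
1    Jon     127
2    Kai     395
3    Pia      45
4    Yui     209
add column amount_x3 = t['amount'] * 3:
  client  amount  amount_x3
0    Cal     360       1080
1    Jon     127        381
2    Kai     395       1185
3    Pia      45        135
4    Yui     209        627
Finally, sum of column 'amount_x3' = 3408.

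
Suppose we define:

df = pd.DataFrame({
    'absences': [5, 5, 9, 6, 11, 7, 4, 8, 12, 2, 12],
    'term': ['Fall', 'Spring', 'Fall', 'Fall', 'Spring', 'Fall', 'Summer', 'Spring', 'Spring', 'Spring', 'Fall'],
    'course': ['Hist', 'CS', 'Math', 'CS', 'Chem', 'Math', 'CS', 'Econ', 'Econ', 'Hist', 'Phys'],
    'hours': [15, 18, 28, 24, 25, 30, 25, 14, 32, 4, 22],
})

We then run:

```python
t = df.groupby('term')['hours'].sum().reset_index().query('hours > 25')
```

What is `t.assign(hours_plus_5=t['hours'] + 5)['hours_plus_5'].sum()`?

group by term, sum of hours:
term
Fall      119
Spring     93
Summer     25
Name: hours, dtype: int64
reset_index():
     term  hours
0    Fall    119
1  Spring     93
2  Summer     25
filter rows where hours > 25:
     term  hours
0    Fall    119
1  Spring     93
add column hours_plus_5 = t['hours'] + 5:
     term  hours  hours_plus_5
0    Fall    119           124
1  Spring     93            98

222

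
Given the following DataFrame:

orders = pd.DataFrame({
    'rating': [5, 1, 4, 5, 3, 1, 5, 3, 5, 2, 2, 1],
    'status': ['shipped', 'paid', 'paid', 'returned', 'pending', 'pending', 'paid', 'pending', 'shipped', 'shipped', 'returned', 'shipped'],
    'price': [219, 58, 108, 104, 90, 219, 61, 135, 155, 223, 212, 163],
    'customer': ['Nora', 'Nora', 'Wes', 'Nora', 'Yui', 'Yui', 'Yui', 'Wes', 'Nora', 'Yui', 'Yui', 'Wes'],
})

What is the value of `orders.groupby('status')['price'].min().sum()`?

group by status, min of price:
status
paid         58
pending      90
returned    104
shipped     155
Name: price, dtype: int64

407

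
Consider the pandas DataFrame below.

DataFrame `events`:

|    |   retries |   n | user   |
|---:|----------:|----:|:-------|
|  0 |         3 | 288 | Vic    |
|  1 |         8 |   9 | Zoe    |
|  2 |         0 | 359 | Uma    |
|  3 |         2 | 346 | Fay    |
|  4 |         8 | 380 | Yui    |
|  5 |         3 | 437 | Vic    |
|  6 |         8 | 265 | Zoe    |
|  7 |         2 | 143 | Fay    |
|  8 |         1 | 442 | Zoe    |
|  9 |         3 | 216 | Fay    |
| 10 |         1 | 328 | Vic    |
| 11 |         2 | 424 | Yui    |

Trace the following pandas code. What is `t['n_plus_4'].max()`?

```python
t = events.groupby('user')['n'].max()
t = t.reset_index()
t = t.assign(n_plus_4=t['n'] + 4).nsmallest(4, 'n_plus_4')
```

441

group by user, max of n:
user
Fay    346
Uma    359
Vic    437
Yui    424
Zoe    442
Name: n, dtype: int64
reset_index():
  user    n
0  Fay  346
1  Uma  359
2  Vic  437
3  Yui  424
4  Zoe  442
add column n_plus_4 = t['n'] + 4:
  user    n  n_plus_4
0  Fay  346       350
1  Uma  359       363
2  Vic  437       441
3  Yui  424       428
4  Zoe  442       446
take 4 rows with smallest n_plus_4:
  user    n  n_plus_4
0  Fay  346       350
1  Uma  359       363
3  Yui  424       428
2  Vic  437       441
Then the max of column 'n_plus_4': 441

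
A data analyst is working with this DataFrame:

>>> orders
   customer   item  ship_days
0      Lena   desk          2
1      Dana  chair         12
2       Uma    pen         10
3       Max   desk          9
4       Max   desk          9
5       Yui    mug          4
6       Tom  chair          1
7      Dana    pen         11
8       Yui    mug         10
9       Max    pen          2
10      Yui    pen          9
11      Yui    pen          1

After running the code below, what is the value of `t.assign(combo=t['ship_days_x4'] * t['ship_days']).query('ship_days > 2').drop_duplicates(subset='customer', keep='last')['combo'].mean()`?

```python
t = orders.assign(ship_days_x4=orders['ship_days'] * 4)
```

add column ship_days_x4 = orders['ship_days'] * 4:
   customer   item  ship_days  ship_days_x4
0      Lena   desk          2             8
1      Dana  chair         12            48
2       Uma    pen         10            40
3       Max   desk          9            36
4       Max   desk          9            36
5       Yui    mug          4            16
6       Tom  chair          1             4
7      Dana    pen         11            44
8       Yui    mug         10            40
9       Max    pen          2             8
10      Yui    pen          9            36
11      Yui    pen          1             4
add column combo = t['ship_days_x4'] * t['ship_days']:
   customer   item  ship_days  ship_days_x4  combo
0      Lena   desk          2             8     16
1      Dana  chair         12            48    576
2       Uma    pen         10            40    400
3       Max   desk          9            36    324
4       Max   desk          9            36    324
5       Yui    mug          4            16     64
6       Tom  chair          1             4      4
7      Dana    pen         11            44    484
8       Yui    mug         10            40    400
9       Max    pen          2             8     16
10      Yui    pen          9            36    324
11      Yui    pen          1             4      4
filter rows where ship_days > 2:
   customer   item  ship_days  ship_days_x4  combo
1      Dana  chair         12            48    576
2       Uma    pen         10            40    400
3       Max   desk          9            36    324
4       Max   desk          9            36    324
5       Yui    mug          4            16     64
7      Dana    pen         11            44    484
8       Yui    mug         10            40    400
10      Yui    pen          9            36    324
drop duplicate customer (keep=last):
   customer  item  ship_days  ship_days_x4  combo
2       Uma   pen         10            40    400
4       Max  desk          9            36    324
7      Dana   pen         11            44    484
10      Yui   pen          9            36    324

383.0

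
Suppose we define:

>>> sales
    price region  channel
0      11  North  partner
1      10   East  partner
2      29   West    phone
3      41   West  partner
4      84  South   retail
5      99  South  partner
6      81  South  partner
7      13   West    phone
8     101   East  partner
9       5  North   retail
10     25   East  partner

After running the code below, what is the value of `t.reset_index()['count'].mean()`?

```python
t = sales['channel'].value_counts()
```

3.66666666667

value_counts of channel:
channel
partner    7
phone      2
retail     2
Name: count, dtype: int64
reset_index():
   channel  count
0  partner      7
1    phone      2
2   retail      2
Then the mean of column 'count': 3.66666666667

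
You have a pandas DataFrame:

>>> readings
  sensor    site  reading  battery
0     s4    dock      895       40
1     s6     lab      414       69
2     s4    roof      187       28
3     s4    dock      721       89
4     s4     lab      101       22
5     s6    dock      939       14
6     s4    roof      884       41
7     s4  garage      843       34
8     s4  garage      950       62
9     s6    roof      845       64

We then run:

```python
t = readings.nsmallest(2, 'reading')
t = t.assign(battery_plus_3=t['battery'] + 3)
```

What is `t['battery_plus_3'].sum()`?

take 2 rows with smallest reading:
  sensor  site  reading  battery
4     s4   lab      101       22
2     s4  roof      187       28
add column battery_plus_3 = t['battery'] + 3:
  sensor  site  reading  battery  battery_plus_3
4     s4   lab      101       22              25
2     s4  roof      187       28              31

56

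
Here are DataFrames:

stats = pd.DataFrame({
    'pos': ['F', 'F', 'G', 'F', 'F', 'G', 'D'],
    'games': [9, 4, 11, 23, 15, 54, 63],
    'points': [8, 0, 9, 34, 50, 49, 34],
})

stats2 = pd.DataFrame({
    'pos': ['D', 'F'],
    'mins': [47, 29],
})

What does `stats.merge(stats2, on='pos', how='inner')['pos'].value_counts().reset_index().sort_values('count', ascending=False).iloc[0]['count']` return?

4

merge on 'pos' (how='inner') → 5 rows:
  pos  games  points  mins
0   F      9       8    29
1   F      4       0    29
2   F     23      34    29
3   F     15      50    29
4   D     63      34    47
value_counts of pos:
pos
F    4
D    1
Name: count, dtype: int64
reset_index():
  pos  count
0   F      4
1   D      1
sort by count descending:
  pos  count
0   F      4
1   D      1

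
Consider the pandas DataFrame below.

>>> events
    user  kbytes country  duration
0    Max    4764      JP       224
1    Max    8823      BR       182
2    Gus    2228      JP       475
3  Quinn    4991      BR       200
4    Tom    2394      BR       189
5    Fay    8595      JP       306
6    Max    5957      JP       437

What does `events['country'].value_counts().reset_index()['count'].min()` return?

value_counts of country:
country
JP    4
BR    3
Name: count, dtype: int64
reset_index():
  country  count
0      JP      4
1      BR      3

3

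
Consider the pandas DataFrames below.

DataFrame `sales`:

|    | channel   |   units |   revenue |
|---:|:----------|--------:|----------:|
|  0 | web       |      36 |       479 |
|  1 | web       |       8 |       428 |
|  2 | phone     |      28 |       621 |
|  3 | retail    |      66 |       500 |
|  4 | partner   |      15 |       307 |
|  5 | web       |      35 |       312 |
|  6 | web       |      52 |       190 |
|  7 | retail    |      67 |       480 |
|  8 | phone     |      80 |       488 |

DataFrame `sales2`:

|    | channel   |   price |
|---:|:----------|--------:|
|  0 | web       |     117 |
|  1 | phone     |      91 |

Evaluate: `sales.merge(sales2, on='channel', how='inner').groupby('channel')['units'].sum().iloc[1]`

merge on 'channel' (how='inner') → 6 rows:
  channel  units  revenue  price
0     web     36      479    117
1     web      8      428    117
2   phone     28      621     91
3     web     35      312    117
4     web     52      190    117
5   phone     80      488     91
group by channel, sum of units:
channel
phone    108
web      131
Name: units, dtype: int64
value at position 1 → 131

131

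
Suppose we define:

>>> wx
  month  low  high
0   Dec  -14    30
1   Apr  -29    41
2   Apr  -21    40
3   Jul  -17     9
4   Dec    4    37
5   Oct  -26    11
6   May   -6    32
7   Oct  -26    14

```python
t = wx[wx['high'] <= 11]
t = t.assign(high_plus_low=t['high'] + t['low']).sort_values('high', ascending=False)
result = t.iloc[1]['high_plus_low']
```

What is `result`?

filter rows where high <= 11:
  month  low  high
3   Jul  -17     9
5   Oct  -26    11
add column high_plus_low = t['high'] + t['low']:
  month  low  high  high_plus_low
3   Jul  -17     9             -8
5   Oct  -26    11            -15
sort by high descending:
  month  low  high  high_plus_low
5   Oct  -26    11            -15
3   Jul  -17     9             -8

-8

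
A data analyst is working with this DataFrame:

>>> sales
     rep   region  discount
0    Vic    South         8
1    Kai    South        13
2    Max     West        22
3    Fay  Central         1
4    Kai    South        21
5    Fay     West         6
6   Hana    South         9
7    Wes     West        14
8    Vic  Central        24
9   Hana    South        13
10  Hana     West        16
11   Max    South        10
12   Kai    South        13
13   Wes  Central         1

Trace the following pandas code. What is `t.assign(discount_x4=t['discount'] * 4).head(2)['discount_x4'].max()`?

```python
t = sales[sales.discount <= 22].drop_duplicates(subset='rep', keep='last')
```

filter rows where discount <= 22:
     rep   region  discount
0    Vic    South         8
1    Kai    South        13
2    Max     West        22
3    Fay  Central         1
4    Kai    South        21
5    Fay     West         6
6   Hana    South         9
7    Wes     West        14
9   Hana    South        13
10  Hana     West        16
11   Max    South        10
12   Kai    South        13
13   Wes  Central         1
drop duplicate rep (keep=last):
     rep   region  discount
0    Vic    South         8
5    Fay     West         6
10  Hana     West        16
11   Max    South        10
12   Kai    South        13
13   Wes  Central         1
add column discount_x4 = t['discount'] * 4:
     rep   region  discount  discount_x4
0    Vic    South         8           32
5    Fay     West         6           24
10  Hana     West        16           64
11   Max    South        10           40
12   Kai    South        13           52
13   Wes  Central         1            4
take first 2 rows:
   rep region  discount  discount_x4
0  Vic  South         8           32
5  Fay   West         6           24
The max of column 'discount_x4' is 32.

32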